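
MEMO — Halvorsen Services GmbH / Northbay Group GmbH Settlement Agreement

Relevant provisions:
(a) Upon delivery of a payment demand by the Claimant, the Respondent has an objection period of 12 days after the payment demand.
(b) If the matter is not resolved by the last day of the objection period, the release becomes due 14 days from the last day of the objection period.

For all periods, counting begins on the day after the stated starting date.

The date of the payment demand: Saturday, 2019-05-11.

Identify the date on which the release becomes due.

The last day of the objection period: 12 calendar days after 2019-05-11 is 2019-05-23.
The date on which the release becomes due: 2019-05-23 + 14 days = 2019-06-06.

2019-06-06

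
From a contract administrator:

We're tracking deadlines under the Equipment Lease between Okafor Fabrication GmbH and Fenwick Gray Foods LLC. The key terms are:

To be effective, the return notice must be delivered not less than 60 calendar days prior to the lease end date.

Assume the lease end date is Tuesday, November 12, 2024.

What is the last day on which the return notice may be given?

September 13, 2024

November 12, 2024 minus 60 days is September 13, 2024.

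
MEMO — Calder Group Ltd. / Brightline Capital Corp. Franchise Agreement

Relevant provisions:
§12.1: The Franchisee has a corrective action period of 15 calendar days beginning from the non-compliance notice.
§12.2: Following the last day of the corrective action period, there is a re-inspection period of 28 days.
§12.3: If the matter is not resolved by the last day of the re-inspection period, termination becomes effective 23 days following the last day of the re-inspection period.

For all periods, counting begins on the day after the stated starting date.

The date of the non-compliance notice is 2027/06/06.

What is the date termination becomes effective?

Adding 15 calendar days to 2027/06/06 gives 2027/06/21, which is the last day of the corrective action period.
The last day of the re-inspection period: 2027/06/21 + 28 days = 2027/07/19.
The date termination becomes effective: 2027/07/19 + 23 days = 2027/08/11.

2027/08/11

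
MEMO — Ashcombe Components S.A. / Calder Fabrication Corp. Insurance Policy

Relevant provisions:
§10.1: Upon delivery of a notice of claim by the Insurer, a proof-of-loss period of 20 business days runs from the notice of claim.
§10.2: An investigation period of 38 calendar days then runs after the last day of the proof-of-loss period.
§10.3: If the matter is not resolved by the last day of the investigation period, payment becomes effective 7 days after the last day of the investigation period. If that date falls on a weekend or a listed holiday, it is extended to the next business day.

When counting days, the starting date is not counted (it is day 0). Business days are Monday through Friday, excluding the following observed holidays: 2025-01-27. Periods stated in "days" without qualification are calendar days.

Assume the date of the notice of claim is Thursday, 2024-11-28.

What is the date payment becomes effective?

2025-02-10

From Thursday, 2024-11-28, 20 business days (Nov 29, Dec 2, Dec 3, Dec 4, …, Dec 24, Dec 25, Dec 26, skipping weekends) brings us to Thursday, 2024-12-26, which is the last day of the proof-of-loss period.
Adding 38 calendar days to 2024-12-26 gives 2025-02-02, which is the last day of the investigation period.
The date payment becomes effective: 7 calendar days after 2025-02-02 is 2025-02-09. That falls on a Sunday, so it rolls to the next business day, Monday, 2025-02-10.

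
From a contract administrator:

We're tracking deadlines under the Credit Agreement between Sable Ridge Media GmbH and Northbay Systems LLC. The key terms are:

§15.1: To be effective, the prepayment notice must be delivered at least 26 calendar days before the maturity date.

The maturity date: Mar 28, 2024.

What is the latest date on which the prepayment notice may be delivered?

Counting back 26 calendar days from Mar 28, 2024 gives Mar 2, 2024.

Mar 2, 2024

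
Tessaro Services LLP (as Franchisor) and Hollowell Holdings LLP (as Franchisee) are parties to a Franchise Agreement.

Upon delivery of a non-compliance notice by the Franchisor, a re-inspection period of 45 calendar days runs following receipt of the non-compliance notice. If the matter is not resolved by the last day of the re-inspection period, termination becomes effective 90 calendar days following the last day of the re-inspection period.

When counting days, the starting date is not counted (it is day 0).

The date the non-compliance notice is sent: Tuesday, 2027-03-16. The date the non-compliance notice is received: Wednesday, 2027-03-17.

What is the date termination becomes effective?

2027-07-30

The last day of the re-inspection period: 45 calendar days after 2027-03-17 is 2027-05-01.
The date termination becomes effective: 90 calendar days after 2027-05-01 is 2027-07-30.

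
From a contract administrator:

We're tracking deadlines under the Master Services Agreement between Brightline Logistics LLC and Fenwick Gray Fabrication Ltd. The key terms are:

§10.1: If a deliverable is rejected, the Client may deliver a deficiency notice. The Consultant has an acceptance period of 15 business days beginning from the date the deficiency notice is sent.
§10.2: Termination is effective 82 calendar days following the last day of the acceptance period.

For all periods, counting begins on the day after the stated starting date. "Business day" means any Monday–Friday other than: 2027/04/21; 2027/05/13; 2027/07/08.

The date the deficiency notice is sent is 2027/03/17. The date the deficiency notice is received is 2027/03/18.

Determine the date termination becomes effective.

2027/06/28

The last day of the acceptance period: counting 15 business days from Wednesday, 2027/03/17 (Mar 18, Mar 19, Mar 22, Mar 23, …, Apr 5, Apr 6, Apr 7, skipping weekends) reaches Wednesday, 2027/04/07.
Adding 82 calendar days to 2027/04/07 gives 2027/06/28, which is the date termination becomes effective.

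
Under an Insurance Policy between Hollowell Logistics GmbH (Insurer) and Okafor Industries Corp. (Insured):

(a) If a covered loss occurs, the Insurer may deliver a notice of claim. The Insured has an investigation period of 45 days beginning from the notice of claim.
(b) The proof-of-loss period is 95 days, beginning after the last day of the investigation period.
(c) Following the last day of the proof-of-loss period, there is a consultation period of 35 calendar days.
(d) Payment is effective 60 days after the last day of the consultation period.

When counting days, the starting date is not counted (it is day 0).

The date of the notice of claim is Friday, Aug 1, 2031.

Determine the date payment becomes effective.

Mar 23, 2032

Adding 45 calendar days to Aug 1, 2031 gives Sep 15, 2031, which is the last day of the investigation period.
Adding 95 calendar days to Sep 15, 2031 gives Dec 19, 2031, which is the last day of the proof-of-loss period.
Adding 35 calendar days to Dec 19, 2031 gives Jan 23, 2032, which is the last day of the consultation period.
The date payment becomes effective: 60 calendar days after Jan 23, 2032 is Mar 23, 2032.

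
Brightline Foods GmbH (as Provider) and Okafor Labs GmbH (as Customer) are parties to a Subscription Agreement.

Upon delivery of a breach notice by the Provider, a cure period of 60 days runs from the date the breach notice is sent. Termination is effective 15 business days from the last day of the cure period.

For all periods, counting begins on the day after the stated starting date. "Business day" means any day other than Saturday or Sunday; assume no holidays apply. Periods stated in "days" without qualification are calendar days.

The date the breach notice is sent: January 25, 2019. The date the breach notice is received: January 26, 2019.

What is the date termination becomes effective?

April 16, 2019

The last day of the cure period: 60 calendar days after January 25, 2019 is March 26, 2019.
From Tuesday, March 26, 2019, 15 business days (Mar 27, Mar 28, Mar 29, Apr 1, …, Apr 12, Apr 15, Apr 16, skipping weekends) brings us to Tuesday, April 16, 2019, which is the date termination becomes effective.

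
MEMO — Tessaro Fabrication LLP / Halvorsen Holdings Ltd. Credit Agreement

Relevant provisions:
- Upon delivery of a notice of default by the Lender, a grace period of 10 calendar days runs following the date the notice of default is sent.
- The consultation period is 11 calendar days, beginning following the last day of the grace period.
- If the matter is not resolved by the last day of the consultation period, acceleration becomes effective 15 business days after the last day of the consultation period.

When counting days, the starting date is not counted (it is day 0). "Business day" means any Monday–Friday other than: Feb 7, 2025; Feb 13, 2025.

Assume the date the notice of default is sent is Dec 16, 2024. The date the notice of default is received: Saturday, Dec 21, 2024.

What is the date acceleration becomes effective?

Jan 27, 2025

The last day of the grace period: 10 calendar days after Dec 16, 2024 is Dec 26, 2024.
The last day of the consultation period: 11 calendar days after Dec 26, 2024 is Jan 6, 2025.
The date acceleration becomes effective: 15 business days after Monday, Jan 6, 2025, skipping weekends — Jan 7, Jan 8, Jan 9, Jan 10, …, Jan 23, Jan 24, Jan 27 — lands on Monday, Jan 27, 2025.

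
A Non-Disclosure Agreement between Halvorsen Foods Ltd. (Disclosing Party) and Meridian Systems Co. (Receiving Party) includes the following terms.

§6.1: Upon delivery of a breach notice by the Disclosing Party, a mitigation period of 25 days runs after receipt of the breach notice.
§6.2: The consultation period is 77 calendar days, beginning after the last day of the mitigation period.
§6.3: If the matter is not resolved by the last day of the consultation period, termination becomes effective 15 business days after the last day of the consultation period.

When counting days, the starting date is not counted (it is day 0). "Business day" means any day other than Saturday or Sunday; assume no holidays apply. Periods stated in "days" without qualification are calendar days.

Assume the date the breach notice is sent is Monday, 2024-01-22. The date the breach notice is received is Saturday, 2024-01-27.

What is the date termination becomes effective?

The last day of the mitigation period: 25 calendar days after 2024-01-27 is 2024-02-21.
Adding 77 calendar days to 2024-02-21 gives 2024-05-08, which is the last day of the consultation period.
The date termination becomes effective: counting 15 business days from Wednesday, 2024-05-08 (May 9, May 10, May 13, May 14, …, May 27, May 28, May 29, skipping weekends) reaches Wednesday, 2024-05-29.

2024-05-29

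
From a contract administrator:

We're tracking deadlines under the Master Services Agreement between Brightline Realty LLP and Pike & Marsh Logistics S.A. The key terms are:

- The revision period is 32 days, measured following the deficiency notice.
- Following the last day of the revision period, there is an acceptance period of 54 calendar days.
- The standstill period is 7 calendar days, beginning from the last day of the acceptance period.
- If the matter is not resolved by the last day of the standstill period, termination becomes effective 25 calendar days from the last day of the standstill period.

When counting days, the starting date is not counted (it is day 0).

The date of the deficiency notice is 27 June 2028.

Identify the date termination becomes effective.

The last day of the revision period: 27 June 2028 + 32 days = 29 July 2028.
The last day of the acceptance period: 29 July 2028 + 54 days = 21 September 2028.
The last day of the standstill period: 21 September 2028 + 7 days = 28 September 2028.
The date termination becomes effective: 25 calendar days after 28 September 2028 is 23 October 2028.

23 October 2028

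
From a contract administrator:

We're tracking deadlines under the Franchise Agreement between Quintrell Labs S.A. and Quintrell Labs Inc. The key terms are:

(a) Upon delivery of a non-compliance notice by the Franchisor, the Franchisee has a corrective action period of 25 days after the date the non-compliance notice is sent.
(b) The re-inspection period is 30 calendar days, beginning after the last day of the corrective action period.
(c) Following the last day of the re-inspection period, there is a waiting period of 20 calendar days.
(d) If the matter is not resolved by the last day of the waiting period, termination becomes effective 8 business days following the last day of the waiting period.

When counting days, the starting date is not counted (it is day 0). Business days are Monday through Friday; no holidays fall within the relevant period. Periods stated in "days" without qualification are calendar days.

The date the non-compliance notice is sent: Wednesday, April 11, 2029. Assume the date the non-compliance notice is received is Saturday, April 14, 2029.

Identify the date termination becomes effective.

The last day of the corrective action period: April 11, 2029 + 25 days = May 6, 2029.
The last day of the re-inspection period: 30 calendar days after May 6, 2029 is June 5, 2029.
The last day of the waiting period: 20 calendar days after June 5, 2029 is June 25, 2029.
From Monday, June 25, 2029, 8 business days (Jun 26, Jun 27, Jun 28, Jun 29, Jul 2, Jul 3, Jul 4, Jul 5, skipping weekends) brings us to Thursday, July 5, 2029, which is the date termination becomes effective.

July 5, 2029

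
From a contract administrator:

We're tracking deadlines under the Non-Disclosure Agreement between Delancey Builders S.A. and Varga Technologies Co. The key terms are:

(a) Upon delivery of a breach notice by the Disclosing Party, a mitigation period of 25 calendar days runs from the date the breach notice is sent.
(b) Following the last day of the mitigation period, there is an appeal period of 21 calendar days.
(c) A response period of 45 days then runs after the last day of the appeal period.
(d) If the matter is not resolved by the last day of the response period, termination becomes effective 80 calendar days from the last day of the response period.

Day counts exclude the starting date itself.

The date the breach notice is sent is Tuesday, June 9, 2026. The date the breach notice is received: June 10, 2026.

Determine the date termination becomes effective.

The last day of the mitigation period: June 9, 2026 + 25 days = July 4, 2026.
The last day of the appeal period: 21 calendar days after July 4, 2026 is July 25, 2026.
The last day of the response period: July 25, 2026 + 45 days = September 8, 2026.
Adding 80 calendar days to September 8, 2026 gives November 27, 2026, which is the date termination becomes effective.

November 27, 2026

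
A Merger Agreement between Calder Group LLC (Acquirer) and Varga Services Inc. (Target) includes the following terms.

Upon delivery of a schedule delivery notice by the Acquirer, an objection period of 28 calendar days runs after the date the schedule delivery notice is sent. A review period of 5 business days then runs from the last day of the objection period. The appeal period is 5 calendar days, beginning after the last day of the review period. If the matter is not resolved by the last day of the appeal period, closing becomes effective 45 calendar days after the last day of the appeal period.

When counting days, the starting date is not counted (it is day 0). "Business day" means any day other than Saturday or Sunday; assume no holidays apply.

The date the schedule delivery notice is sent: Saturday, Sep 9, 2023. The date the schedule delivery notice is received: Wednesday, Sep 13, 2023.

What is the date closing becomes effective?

The last day of the objection period: 28 calendar days after Sep 9, 2023 is Oct 7, 2023.
From Saturday, Oct 7, 2023, 5 business days (Oct 9, Oct 10, Oct 11, Oct 12, Oct 13, skipping weekends) brings us to Friday, Oct 13, 2023, which is the last day of the review period.
The last day of the appeal period: Oct 13, 2023 + 5 days = Oct 18, 2023.
The date closing becomes effective: 45 calendar days after Oct 18, 2023 is Dec 2, 2023.

Dec 2, 2023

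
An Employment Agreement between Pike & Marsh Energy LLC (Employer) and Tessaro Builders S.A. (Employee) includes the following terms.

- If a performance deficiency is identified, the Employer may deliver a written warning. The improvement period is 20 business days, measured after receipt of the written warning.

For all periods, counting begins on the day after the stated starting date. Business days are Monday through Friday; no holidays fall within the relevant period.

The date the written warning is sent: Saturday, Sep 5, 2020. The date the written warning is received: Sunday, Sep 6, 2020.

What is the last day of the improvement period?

Oct 2, 2020

The last day of the improvement period: 20 business days after Sunday, Sep 6, 2020, skipping weekends — Sep 7, Sep 8, Sep 9, Sep 10, …, Sep 30, Oct 1, Oct 2 — lands on Friday, Oct 2, 2020.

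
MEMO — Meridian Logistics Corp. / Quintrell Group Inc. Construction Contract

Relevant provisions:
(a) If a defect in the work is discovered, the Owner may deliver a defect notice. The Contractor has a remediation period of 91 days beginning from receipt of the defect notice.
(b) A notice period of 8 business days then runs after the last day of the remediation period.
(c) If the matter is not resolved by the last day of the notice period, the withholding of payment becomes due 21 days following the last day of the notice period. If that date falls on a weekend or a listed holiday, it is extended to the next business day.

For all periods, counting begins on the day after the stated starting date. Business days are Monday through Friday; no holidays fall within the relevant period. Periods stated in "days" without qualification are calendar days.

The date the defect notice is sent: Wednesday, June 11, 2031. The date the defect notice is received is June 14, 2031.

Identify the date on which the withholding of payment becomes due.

The last day of the remediation period: 91 calendar days after June 14, 2031 is September 13, 2031.
The last day of the notice period: counting 8 business days from Saturday, September 13, 2031 (Sep 15, Sep 16, Sep 17, Sep 18, Sep 19, Sep 22, Sep 23, Sep 24, skipping weekends) reaches Wednesday, September 24, 2031.
Adding 21 calendar days to September 24, 2031 gives October 15, 2031, which is the date on which the withholding of payment becomes due. October 15, 2031 is a Wednesday, so no roll-forward applies.

October 15, 2031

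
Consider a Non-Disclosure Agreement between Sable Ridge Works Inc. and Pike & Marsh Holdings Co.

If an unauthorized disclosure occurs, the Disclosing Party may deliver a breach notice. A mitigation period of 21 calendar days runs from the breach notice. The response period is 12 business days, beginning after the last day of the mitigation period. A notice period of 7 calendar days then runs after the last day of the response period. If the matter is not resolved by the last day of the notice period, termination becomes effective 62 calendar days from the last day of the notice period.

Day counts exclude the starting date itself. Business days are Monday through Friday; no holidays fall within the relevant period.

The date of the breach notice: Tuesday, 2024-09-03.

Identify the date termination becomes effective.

The last day of the mitigation period: 2024-09-03 + 21 days = 2024-09-24.
The last day of the response period: 12 business days after Tuesday, 2024-09-24, skipping weekends — Sep 25, Sep 26, Sep 27, Sep 30, …, Oct 8, Oct 9, Oct 10 — lands on Thursday, 2024-10-10.
The last day of the notice period: 2024-10-10 + 7 days = 2024-10-17.
Adding 62 calendar days to 2024-10-17 gives 2024-12-18, which is the date termination becomes effective.

2024-12-18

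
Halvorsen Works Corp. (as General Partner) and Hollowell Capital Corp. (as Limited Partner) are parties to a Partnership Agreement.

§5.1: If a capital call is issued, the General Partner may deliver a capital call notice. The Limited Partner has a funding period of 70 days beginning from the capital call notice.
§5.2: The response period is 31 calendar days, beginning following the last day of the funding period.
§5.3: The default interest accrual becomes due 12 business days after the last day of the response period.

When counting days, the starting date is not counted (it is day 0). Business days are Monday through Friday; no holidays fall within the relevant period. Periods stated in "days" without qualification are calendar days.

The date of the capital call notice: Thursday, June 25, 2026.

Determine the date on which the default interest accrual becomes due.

The last day of the funding period: June 25, 2026 + 70 days = September 3, 2026.
Adding 31 calendar days to September 3, 2026 gives October 4, 2026, which is the last day of the response period.
The date on which the default interest accrual becomes due: 12 business days after Sunday, October 4, 2026, skipping weekends — Oct 5, Oct 6, Oct 7, Oct 8, …, Oct 16, Oct 19, Oct 20 — lands on Tuesday, October 20, 2026.

October 20, 2026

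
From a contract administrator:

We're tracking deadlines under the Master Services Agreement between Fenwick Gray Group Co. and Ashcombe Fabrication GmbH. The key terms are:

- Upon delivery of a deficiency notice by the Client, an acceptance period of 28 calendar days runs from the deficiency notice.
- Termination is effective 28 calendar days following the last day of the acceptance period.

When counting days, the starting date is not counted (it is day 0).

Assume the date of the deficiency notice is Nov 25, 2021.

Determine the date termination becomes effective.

Adding 28 calendar days to Nov 25, 2021 gives Dec 23, 2021, which is the last day of the acceptance period.
Adding 28 calendar days to Dec 23, 2021 gives Jan 20, 2022, which is the date termination becomes effective.

Jan 20, 2022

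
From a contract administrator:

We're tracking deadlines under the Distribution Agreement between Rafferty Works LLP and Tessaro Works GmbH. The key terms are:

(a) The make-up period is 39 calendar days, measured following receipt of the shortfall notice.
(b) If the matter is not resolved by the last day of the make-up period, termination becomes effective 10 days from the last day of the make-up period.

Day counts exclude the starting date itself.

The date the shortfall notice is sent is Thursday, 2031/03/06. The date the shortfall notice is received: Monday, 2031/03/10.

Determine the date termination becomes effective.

2031/04/28

The last day of the make-up period: 39 calendar days after 2031/03/10 is 2031/04/18.
The date termination becomes effective: 2031/04/18 + 10 days = 2031/04/28.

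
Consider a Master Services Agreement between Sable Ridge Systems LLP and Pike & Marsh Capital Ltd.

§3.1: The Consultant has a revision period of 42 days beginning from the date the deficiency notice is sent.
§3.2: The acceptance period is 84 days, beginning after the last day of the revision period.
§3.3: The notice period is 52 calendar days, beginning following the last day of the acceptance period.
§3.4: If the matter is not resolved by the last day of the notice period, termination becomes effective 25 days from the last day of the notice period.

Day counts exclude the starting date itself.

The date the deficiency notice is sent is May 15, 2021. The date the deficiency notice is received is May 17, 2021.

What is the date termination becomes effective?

The last day of the revision period: 42 calendar days after May 15, 2021 is Jun 26, 2021.
The last day of the acceptance period: Jun 26, 2021 + 84 days = Sep 18, 2021.
Adding 52 calendar days to Sep 18, 2021 gives Nov 9, 2021, which is the last day of the notice period.
Adding 25 calendar days to Nov 9, 2021 gives Dec 4, 2021, which is the date termination becomes effective.

Dec 4, 2021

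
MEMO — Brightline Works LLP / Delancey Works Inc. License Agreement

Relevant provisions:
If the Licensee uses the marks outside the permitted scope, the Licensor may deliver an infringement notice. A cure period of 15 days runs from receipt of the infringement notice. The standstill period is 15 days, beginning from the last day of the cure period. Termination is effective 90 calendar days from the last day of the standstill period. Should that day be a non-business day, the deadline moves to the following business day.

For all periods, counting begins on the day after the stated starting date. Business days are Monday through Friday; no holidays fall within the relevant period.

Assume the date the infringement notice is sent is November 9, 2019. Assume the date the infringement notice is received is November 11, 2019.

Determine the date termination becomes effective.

March 10, 2020

The last day of the cure period: 15 calendar days after November 11, 2019 is November 26, 2019.
The last day of the standstill period: November 26, 2019 + 15 days = December 11, 2019.
The date termination becomes effective: 90 calendar days after December 11, 2019 is March 10, 2020. March 10, 2020 is a Tuesday, so no roll-forward applies.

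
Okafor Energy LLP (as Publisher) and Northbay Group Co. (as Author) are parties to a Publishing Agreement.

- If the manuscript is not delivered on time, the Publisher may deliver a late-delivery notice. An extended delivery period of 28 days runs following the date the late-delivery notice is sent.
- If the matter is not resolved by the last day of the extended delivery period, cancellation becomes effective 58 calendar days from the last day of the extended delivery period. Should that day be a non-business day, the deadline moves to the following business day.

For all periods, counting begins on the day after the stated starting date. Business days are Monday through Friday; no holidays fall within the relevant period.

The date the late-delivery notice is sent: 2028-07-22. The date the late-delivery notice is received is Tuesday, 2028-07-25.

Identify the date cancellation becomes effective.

2028-10-16

The last day of the extended delivery period: 28 calendar days after 2028-07-22 is 2028-08-19.
The date cancellation becomes effective: 2028-08-19 + 58 days = 2028-10-16. 2028-10-16 is a Monday, so no roll-forward applies.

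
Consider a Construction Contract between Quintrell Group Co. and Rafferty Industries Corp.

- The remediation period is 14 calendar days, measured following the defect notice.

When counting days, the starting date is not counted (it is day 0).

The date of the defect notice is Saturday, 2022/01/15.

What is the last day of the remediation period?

2022/01/29

The last day of the remediation period: 2022/01/15 + 14 days = 2022/01/29.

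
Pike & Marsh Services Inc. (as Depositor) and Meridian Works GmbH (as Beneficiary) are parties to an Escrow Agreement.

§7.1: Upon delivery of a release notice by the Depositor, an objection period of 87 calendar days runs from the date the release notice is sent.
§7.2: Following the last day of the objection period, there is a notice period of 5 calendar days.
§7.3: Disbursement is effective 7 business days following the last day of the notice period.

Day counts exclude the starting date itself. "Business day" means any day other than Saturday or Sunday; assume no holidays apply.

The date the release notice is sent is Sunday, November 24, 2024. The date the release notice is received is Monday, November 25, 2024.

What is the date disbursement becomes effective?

Adding 87 calendar days to November 24, 2024 gives February 19, 2025, which is the last day of the objection period.
The last day of the notice period: 5 calendar days after February 19, 2025 is February 24, 2025.
The date disbursement becomes effective: counting 7 business days from Monday, February 24, 2025 (Feb 25, Feb 26, Feb 27, Feb 28, Mar 3, Mar 4, Mar 5, skipping weekends) reaches Wednesday, March 5, 2025.

March 5, 2025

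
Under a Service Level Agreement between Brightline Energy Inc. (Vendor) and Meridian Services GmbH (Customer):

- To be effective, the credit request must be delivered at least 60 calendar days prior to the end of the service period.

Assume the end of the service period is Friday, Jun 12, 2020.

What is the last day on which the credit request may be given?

Apr 13, 2020

Jun 12, 2020 minus 60 days is Apr 13, 2020.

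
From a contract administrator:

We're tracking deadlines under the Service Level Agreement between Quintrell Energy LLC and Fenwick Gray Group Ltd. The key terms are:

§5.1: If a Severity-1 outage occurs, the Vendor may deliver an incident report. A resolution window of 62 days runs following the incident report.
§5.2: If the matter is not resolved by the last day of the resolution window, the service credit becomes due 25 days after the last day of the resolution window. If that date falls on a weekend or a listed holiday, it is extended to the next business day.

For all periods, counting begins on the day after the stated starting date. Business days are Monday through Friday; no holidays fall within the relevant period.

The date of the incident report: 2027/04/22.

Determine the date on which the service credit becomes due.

2027/07/19

Adding 62 calendar days to 2027/04/22 gives 2027/06/23, which is the last day of the resolution window.
The date on which the service credit becomes due: 25 calendar days after 2027/06/23 is 2027/07/18. That falls on a Sunday, so it rolls to the next business day, Monday, 2027/07/19.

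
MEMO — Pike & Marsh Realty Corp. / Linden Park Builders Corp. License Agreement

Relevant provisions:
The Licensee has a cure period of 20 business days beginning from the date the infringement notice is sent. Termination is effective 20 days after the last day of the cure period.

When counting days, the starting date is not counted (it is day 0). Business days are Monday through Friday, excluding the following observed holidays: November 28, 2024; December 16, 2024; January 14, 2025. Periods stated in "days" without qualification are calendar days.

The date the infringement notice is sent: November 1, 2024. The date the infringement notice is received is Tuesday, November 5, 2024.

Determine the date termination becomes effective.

From Friday, November 1, 2024, 20 business days (Nov 4, Nov 5, Nov 6, Nov 7, …, Nov 27, Nov 29, Dec 2, skipping weekends and the listed holiday on Nov 28) brings us to Monday, December 2, 2024, which is the last day of the cure period.
The date termination becomes effective: December 2, 2024 + 20 days = December 22, 2024.

December 22, 2024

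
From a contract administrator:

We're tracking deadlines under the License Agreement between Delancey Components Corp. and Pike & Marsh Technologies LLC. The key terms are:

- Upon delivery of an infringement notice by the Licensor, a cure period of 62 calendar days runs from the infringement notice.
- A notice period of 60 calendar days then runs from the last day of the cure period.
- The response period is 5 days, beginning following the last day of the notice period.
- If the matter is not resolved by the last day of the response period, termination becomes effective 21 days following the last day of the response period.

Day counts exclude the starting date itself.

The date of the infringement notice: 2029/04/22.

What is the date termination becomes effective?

2029/09/17

The last day of the cure period: 62 calendar days after 2029/04/22 is 2029/06/23.
The last day of the notice period: 60 calendar days after 2029/06/23 is 2029/08/22.
Adding 5 calendar days to 2029/08/22 gives 2029/08/27, which is the last day of the response period.
The date termination becomes effective: 2029/08/27 + 21 days = 2029/09/17.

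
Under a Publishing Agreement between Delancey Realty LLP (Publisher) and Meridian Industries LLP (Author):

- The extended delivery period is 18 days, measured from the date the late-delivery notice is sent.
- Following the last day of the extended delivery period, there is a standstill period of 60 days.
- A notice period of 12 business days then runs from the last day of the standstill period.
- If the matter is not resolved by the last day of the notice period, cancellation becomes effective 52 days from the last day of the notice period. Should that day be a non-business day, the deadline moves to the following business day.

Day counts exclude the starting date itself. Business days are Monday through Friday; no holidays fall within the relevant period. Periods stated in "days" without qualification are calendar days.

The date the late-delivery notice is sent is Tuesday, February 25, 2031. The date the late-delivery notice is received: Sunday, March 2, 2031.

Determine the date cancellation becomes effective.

The last day of the extended delivery period: February 25, 2031 + 18 days = March 15, 2031.
Adding 60 calendar days to March 15, 2031 gives May 14, 2031, which is the last day of the standstill period.
From Wednesday, May 14, 2031, 12 business days (May 15, May 16, May 19, May 20, …, May 28, May 29, May 30, skipping weekends) brings us to Friday, May 30, 2031, which is the last day of the notice period.
Adding 52 calendar days to May 30, 2031 gives July 21, 2031, which is the date cancellation becomes effective. July 21, 2031 is a Monday, so no roll-forward applies.

July 21, 2031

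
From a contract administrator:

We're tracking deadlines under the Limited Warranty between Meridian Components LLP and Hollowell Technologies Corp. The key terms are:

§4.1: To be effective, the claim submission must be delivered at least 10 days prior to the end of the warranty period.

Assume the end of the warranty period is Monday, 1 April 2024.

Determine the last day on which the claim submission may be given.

1 April 2024 minus 10 days is 22 March 2024.

22 March 2024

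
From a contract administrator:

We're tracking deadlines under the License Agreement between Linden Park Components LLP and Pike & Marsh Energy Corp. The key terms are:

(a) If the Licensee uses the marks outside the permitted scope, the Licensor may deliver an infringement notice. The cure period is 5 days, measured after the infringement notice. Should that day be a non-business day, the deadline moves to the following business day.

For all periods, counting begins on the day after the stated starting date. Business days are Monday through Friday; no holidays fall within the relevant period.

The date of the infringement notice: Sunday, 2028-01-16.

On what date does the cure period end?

Adding 5 calendar days to 2028-01-16 gives 2028-01-21, which is the last day of the cure period. 2028-01-21 is a Friday, so no roll-forward applies.

2028-01-21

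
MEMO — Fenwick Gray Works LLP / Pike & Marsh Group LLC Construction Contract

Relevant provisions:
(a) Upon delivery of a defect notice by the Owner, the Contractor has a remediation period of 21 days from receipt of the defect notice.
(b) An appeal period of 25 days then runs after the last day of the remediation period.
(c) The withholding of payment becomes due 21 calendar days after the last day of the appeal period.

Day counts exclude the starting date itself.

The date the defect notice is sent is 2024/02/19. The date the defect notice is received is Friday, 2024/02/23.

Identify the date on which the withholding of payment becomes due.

2024/04/30

Adding 21 calendar days to 2024/02/23 gives 2024/03/15, which is the last day of the remediation period.
The last day of the appeal period: 25 calendar days after 2024/03/15 is 2024/04/09.
The date on which the withholding of payment becomes due: 2024/04/09 + 21 days = 2024/04/30.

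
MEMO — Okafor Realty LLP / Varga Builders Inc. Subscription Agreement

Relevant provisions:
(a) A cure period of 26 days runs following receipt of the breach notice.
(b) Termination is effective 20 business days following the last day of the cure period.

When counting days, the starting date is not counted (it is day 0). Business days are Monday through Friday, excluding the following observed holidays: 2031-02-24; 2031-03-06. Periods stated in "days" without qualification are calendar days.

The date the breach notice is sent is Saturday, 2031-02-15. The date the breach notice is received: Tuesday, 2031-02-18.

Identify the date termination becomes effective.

The last day of the cure period: 26 calendar days after 2031-02-18 is 2031-03-16.
The date termination becomes effective: counting 20 business days from Sunday, 2031-03-16 (Mar 17, Mar 18, Mar 19, Mar 20, …, Apr 9, Apr 10, Apr 11, skipping weekends) reaches Friday, 2031-04-11.

2031-04-11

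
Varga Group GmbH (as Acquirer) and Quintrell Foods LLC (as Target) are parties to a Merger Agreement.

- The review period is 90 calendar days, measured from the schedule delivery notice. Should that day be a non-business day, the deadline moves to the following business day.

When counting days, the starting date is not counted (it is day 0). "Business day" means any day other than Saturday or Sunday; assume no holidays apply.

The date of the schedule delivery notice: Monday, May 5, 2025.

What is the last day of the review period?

The last day of the review period: 90 calendar days after May 5, 2025 is August 3, 2025. That falls on a Sunday, so it rolls to the next business day, Monday, August 4, 2025.

August 4, 2025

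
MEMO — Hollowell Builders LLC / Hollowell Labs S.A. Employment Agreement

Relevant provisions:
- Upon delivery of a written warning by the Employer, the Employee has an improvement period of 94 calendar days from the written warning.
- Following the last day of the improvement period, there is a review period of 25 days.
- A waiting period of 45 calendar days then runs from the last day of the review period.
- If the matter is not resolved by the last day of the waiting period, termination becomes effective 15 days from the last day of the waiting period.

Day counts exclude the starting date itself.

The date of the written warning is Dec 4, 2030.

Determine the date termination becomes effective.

The last day of the improvement period: 94 calendar days after Dec 4, 2030 is Mar 8, 2031.
The last day of the review period: Mar 8, 2031 + 25 days = Apr 2, 2031.
The last day of the waiting period: Apr 2, 2031 + 45 days = May 17, 2031.
The date termination becomes effective: 15 calendar days after May 17, 2031 is Jun 1, 2031.

Jun 1, 2031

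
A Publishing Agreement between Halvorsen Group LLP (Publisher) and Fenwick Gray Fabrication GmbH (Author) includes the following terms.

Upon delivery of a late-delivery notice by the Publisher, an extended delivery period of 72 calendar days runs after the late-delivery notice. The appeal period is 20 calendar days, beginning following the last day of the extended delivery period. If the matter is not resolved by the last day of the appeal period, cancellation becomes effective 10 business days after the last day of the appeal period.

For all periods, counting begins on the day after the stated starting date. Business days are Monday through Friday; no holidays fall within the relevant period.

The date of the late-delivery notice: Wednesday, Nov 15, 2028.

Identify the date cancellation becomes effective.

The last day of the extended delivery period: Nov 15, 2028 + 72 days = Jan 26, 2029.
The last day of the appeal period: Jan 26, 2029 + 20 days = Feb 15, 2029.
The date cancellation becomes effective: counting 10 business days from Thursday, Feb 15, 2029 (Feb 16, Feb 19, Feb 20, Feb 21, Feb 22, Feb 23, Feb 26, Feb 27, Feb 28, Mar 1, skipping weekends) reaches Thursday, Mar 1, 2029.

Mar 1, 2029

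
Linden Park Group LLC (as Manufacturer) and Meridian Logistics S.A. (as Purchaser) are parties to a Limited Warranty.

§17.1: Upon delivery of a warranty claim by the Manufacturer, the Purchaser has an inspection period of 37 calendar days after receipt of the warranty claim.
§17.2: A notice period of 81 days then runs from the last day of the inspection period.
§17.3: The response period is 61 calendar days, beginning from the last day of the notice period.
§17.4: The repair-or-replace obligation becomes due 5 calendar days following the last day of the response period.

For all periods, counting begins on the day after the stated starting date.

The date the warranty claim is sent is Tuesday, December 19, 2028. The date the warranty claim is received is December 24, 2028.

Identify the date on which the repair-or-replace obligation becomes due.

June 26, 2029

The last day of the inspection period: 37 calendar days after December 24, 2028 is January 30, 2029.
The last day of the notice period: January 30, 2029 + 81 days = April 21, 2029.
The last day of the response period: April 21, 2029 + 61 days = June 21, 2029.
Adding 5 calendar days to June 21, 2029 gives June 26, 2029, which is the date on which the repair-or-replace obligation becomes due.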